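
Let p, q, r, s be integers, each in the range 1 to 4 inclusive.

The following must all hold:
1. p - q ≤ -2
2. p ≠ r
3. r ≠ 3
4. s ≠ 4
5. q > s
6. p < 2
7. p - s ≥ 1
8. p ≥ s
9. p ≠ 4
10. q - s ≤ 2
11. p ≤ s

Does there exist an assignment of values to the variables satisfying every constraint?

Constraints 1, 7, and 10 give s − q ≥ -2, q − p ≥ 2, p − s ≥ 1.
Adding all 3 inequalities: the left sides telescope to 0, and the right sides sum to (-2) + 2 + 1 = 1. So 0 ≥ 1, which is false.

Unsatisfiable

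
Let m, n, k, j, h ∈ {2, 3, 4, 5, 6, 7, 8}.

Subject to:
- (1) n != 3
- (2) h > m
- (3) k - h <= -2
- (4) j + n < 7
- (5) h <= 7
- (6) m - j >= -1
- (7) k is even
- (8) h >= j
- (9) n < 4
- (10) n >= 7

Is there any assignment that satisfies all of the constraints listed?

Unsatisfiable

From constraint 10: n ≥ 7. From constraint 9: n ≤ 3. But 3 < 7, so no value of n works.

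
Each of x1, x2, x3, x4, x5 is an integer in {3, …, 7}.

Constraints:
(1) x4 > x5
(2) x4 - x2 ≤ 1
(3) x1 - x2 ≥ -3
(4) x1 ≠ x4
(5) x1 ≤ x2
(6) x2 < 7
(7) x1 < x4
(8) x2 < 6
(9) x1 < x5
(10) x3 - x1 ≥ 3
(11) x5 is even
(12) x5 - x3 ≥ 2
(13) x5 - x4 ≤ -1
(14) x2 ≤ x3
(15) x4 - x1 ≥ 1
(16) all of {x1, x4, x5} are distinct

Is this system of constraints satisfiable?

Unsatisfiable

Constraints 2, 3, 10, 12, and 13 give x1 − x2 ≥ -3, x2 − x4 ≥ -1, x4 − x5 ≥ 1, x5 − x3 ≥ 2, x3 − x1 ≥ 3.
Adding all 5 inequalities: the left sides telescope to 0, and the right sides sum to (-3) + (-1) + 1 + 2 + 3 = 2. So 0 ≥ 2, which is false.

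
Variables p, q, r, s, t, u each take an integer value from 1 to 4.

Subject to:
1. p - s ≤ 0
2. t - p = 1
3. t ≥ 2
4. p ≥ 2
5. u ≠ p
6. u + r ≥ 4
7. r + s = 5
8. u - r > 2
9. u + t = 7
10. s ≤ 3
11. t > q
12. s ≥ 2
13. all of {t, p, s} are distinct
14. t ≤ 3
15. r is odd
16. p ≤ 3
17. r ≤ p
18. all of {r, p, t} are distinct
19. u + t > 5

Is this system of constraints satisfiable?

Unsatisfiable

Constraints 3, 4, 10, 12, 14, and 16 confine each of t, p, s to the 2 values {2, 3}.
Constraint 13 requires all 3 of them to be distinct, but only 2 values are available — impossible by the pigeonhole principle.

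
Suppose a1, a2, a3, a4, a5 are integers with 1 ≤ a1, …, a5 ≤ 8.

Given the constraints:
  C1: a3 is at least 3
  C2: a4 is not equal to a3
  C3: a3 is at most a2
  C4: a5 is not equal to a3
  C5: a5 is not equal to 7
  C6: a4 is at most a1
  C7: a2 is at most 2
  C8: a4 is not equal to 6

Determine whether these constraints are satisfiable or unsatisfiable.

Unsatisfiable

From constraints 1 and 3: a2 ≥ a3 and a3 ≥ 3, so a2 ≥ 3. From constraint 7: a2 ≤ 2. But 2 < 3, so no value of a2 works.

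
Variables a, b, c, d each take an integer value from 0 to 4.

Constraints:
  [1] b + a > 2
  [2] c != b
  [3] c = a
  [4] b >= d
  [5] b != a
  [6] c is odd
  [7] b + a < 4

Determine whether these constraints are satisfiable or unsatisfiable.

The assignment a = 3, b = 0, c = 3, d = 0 works:
  constraint 1 holds since b + a = 3.
  constraint 6 holds since c = 3 is odd.
  constraint 7 holds since b + a = 3.
The rest check out directly.

Satisfiable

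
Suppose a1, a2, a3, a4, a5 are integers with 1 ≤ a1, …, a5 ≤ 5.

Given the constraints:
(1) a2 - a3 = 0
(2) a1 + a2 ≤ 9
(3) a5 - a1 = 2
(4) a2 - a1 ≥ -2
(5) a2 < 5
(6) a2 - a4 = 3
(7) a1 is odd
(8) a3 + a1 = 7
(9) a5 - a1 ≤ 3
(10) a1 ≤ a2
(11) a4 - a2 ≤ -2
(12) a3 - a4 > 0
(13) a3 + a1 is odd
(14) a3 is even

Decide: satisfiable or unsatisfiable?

One satisfying assignment is a1 = 3, a2 = 4, a3 = 4, a4 = 1, a5 = 5.
For the less obvious constraints — constraint 1: a2 - a3 = 0; constraint 2: a1 + a2 = 7; constraint 3: a5 - a1 = 2 — and the others hold by inspection.

Satisfiable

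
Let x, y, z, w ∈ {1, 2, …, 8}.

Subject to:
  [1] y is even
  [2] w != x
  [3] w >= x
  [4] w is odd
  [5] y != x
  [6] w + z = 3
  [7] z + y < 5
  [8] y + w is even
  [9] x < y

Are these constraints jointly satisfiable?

Unsatisfiable

Constraint 1 makes y even and constraint 4 makes w odd, so y + w must be odd. Constraint 8 says y + w is even — contradiction.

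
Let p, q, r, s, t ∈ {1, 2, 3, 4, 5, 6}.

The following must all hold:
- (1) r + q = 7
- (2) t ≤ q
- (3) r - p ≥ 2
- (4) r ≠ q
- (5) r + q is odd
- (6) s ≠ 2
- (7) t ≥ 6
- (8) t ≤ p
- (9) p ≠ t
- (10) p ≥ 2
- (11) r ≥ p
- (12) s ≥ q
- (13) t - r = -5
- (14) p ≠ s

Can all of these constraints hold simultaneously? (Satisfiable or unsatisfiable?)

Unsatisfiable

From constraints 10 and 11: r ≥ p ≥ 2. From constraints 2 and 7: q ≥ t ≥ 6. Hence r + q ≥ 8. But constraint 1 requires r + q = 7, and 7 < 8. Contradiction.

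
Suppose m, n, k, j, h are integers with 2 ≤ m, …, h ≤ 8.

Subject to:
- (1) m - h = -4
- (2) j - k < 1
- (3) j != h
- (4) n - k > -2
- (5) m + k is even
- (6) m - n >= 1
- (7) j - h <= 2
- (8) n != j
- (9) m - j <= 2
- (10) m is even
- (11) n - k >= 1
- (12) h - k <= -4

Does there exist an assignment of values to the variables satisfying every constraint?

Constraints 6, 7, 9, 11, and 12 give h − j ≥ -2, j − m ≥ -2, m − n ≥ 1, n − k ≥ 1, k − h ≥ 4.
Adding all 5 inequalities: the left sides telescope to 0, and the right sides sum to (-2) + (-2) + 1 + 1 + 4 = 2. So 0 ≥ 2, which is false.

Unsatisfiable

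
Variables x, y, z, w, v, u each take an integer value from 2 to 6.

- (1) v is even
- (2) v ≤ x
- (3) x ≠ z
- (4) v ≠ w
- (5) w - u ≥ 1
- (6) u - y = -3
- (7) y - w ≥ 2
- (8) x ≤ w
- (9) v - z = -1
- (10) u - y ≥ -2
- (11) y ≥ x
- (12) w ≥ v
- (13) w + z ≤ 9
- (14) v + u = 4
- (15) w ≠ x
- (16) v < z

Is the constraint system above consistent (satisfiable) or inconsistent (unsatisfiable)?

Constraints 5, 7, and 10 give u − y ≥ -2, y − w ≥ 2, w − u ≥ 1.
Adding all 3 inequalities: the left sides telescope to 0, and the right sides sum to (-2) + 2 + 1 = 1. So 0 ≥ 1, which is false.

Unsatisfiable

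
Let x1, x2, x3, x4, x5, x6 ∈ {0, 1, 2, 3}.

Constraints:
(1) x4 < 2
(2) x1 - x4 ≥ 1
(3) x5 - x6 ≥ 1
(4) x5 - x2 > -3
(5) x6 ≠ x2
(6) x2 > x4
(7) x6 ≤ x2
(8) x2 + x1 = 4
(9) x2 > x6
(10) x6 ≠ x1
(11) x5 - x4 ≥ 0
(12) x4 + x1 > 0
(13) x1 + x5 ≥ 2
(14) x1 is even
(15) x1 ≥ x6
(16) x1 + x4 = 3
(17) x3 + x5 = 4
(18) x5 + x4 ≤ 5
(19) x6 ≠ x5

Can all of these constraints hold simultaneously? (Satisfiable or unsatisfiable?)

Satisfiable

Setting (x1, x2, x3, x4, x5, x6) = (2, 2, 2, 1, 2, 0) satisfies everything: constraint 2: x1 - x4 = 1; constraint 3: x5 - x6 = 2; constraint 4: x5 - x2 = 0, and the others follow.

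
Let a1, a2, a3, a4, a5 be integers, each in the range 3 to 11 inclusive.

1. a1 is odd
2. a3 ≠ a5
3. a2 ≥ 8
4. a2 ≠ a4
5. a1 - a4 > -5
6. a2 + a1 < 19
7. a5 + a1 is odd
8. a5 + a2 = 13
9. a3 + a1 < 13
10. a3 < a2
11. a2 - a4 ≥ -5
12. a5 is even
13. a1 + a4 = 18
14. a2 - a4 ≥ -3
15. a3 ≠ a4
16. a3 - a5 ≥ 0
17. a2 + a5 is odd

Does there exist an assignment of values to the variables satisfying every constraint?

Satisfiable

Take a1 = 7, a2 = 9, a3 = 5, a4 = 11, a5 = 4. Then constraint 5: a1 - a4 = -4; constraint 6: a2 + a1 = 16; constraint 8: a5 + a2 = 13, and every other listed constraint is also met.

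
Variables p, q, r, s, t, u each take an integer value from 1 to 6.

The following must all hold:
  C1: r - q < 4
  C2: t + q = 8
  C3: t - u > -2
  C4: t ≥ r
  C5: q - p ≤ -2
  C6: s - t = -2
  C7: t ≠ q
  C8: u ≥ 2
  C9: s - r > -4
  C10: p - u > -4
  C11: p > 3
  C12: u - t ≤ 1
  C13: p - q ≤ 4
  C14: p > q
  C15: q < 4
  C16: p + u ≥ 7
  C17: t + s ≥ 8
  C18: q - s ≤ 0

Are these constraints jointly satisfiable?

One satisfying assignment is p = 4, q = 2, r = 5, s = 4, t = 6, u = 5.
For the less obvious constraints — constraint 1: r - q = 3; constraint 2: t + q = 8 — and the others hold by inspection.

Satisfiable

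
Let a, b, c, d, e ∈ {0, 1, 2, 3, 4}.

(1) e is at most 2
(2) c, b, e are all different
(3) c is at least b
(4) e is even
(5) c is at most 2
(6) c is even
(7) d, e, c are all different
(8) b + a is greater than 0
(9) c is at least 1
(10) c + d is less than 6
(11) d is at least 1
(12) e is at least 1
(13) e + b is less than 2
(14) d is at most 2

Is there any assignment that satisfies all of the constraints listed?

Constraints 1, 5, 9, 11, 12, and 14 confine each of d, e, c to the 2 values {1, 2}.
Constraint 7 requires all 3 of them to be distinct, but only 2 values are available — impossible by the pigeonhole principle.

Unsatisfiable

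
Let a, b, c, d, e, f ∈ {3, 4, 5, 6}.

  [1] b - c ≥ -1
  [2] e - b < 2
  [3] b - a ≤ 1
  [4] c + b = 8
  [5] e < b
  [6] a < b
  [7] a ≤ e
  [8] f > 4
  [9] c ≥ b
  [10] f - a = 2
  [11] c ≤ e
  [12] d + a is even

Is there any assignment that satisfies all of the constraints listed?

Unsatisfiable

Constraints 5, 9, and 11 give c ≤ e, e < b, b ≤ c. Chaining: c ≤ e < b ≤ c, which forces c < c — impossible.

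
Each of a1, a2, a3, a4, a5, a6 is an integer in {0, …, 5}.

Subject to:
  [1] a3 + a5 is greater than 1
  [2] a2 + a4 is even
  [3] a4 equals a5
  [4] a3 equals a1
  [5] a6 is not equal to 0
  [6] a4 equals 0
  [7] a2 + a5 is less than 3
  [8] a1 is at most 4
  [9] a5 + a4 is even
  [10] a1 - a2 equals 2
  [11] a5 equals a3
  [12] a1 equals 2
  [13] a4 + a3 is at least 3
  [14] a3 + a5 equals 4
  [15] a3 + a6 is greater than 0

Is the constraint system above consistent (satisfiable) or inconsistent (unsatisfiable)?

Unsatisfiable

Constraint 6 fixes a4 = 0 and constraint 12 fixes a1 = 2. Constraints 3, 4, and 11 give a4 = a5 = a3 = a1, so a4 = a1. But 0 ≠ 2 — contradiction.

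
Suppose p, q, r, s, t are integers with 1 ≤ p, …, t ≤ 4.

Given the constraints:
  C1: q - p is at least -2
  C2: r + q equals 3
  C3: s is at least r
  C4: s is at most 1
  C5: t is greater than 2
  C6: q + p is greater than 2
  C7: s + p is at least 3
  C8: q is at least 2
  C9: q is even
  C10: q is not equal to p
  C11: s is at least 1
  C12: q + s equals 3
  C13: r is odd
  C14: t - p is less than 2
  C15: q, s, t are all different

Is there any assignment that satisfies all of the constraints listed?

Satisfiable

Try p = 3, q = 2, r = 1, s = 1, t = 4.
Check constraint 1: q - p = -1; constraint 2: r + q = 3; constraint 6: q + p = 5. The remaining constraints are straightforward to verify.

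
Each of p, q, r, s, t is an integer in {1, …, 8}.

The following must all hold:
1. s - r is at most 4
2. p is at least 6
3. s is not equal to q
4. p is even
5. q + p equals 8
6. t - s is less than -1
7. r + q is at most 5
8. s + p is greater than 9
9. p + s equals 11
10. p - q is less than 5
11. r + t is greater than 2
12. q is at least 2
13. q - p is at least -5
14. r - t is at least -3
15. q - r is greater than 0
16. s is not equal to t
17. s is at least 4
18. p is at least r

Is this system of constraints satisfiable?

Satisfiable

The assignment p = 6, q = 2, r = 1, s = 5, t = 2 works:
  constraint 1 holds since s - r = 4.
  constraint 5 holds since q + p = 8.
  constraint 6 holds since t - s = -3.
The rest check out directly.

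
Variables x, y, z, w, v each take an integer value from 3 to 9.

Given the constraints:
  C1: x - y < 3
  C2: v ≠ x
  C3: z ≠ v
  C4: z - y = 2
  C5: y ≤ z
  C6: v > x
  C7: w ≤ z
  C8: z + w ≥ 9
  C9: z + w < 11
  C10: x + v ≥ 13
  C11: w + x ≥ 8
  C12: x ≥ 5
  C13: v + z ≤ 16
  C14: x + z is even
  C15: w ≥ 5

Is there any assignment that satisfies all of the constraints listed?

Satisfiable

The assignment x = 5, y = 3, z = 5, w = 5, v = 9 works:
  constraint 1 holds since x - y = 2.
  constraint 4 holds since z - y = 2.
  constraint 8 holds since z + w = 10.
The rest check out directly.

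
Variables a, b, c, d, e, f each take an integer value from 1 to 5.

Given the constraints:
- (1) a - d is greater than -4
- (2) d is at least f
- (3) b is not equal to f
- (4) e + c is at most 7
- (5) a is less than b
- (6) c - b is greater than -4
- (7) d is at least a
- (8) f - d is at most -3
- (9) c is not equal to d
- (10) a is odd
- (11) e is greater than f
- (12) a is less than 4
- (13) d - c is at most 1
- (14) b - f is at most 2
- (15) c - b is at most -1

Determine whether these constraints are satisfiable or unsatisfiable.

Unsatisfiable

Constraints 8, 13, 14, and 15 give d − f ≥ 3, f − b ≥ -2, b − c ≥ 1, c − d ≥ -1.
Adding all 4 inequalities: the left sides telescope to 0, and the right sides sum to 3 + (-2) + 1 + (-1) = 1. So 0 ≥ 1, which is false.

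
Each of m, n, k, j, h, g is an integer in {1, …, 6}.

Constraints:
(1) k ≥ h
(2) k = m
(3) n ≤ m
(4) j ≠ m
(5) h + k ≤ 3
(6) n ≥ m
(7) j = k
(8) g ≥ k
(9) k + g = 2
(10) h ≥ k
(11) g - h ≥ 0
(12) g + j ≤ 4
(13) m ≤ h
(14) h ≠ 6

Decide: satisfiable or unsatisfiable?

Unsatisfiable

From constraints 2 and 7, j = k = m, so j = m. But constraint 4 says j ≠ m. Contradiction.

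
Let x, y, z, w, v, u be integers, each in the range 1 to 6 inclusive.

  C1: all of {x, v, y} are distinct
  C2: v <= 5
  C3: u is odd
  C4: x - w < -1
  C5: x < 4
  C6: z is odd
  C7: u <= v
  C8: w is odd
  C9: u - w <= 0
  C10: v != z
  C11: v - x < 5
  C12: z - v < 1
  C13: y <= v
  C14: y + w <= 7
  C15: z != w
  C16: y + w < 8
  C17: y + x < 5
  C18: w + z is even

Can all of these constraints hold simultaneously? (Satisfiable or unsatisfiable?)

Take x = 2, y = 1, z = 3, w = 5, v = 4, u = 3. Then constraint 4: x - w = -3; constraint 9: u - w = -2, and every other listed constraint is also met.

Satisfiable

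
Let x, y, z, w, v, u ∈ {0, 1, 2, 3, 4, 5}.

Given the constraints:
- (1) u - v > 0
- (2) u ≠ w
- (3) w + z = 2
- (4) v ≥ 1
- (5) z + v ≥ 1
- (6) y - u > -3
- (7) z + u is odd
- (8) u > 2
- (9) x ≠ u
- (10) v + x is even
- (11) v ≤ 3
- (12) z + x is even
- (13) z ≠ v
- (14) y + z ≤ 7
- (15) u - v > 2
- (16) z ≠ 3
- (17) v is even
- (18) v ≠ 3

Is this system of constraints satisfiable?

Setting (x, y, z, w, v, u) = (0, 5, 0, 2, 2, 5) satisfies everything: constraint 1: u - v = 3; constraint 3: w + z = 2, and the others follow.

Satisfiable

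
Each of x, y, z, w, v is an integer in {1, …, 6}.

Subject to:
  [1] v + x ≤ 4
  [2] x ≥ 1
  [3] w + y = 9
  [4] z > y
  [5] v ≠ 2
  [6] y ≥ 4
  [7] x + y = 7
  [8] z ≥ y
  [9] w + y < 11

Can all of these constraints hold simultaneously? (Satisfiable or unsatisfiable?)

Try x = 2, y = 5, z = 6, w = 4, v = 1.
Check constraint 1: v + x = 3; constraint 3: w + y = 9. The remaining constraints are straightforward to verify.

Satisfiable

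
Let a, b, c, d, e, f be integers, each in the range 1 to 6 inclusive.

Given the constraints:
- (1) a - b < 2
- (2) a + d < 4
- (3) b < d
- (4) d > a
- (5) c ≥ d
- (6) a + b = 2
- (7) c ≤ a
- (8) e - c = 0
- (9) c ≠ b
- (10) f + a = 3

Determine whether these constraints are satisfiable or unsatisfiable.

Constraints 4, 5, and 7 give d ≤ c, c ≤ a, a < d. Chaining: d ≤ c ≤ a < d, which forces d < d — impossible.

Unsatisfiable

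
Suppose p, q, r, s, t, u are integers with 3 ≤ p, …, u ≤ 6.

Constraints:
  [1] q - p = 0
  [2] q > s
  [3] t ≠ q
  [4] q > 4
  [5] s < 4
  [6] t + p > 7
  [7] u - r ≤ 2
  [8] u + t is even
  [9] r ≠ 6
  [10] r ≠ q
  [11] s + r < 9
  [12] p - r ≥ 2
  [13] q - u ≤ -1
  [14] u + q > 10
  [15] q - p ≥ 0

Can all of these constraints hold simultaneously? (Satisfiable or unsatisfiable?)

Constraints 7, 12, 13, and 15 give u − q ≥ 1, q − p ≥ 0, p − r ≥ 2, r − u ≥ -2.
Adding all 4 inequalities: the left sides telescope to 0, and the right sides sum to 1 + 0 + 2 + (-2) = 1. So 0 ≥ 1, which is false.

Unsatisfiable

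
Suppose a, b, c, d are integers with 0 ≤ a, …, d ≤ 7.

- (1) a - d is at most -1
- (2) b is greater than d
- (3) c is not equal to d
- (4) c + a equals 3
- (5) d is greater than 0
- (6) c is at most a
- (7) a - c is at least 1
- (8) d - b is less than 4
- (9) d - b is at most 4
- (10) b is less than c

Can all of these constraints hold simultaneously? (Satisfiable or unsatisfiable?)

Constraints 1, 2, 6, and 10 give a < d, d < b, b < c, c ≤ a. Chaining: a < d < b < c ≤ a, which forces a < a — impossible.

Unsatisfiable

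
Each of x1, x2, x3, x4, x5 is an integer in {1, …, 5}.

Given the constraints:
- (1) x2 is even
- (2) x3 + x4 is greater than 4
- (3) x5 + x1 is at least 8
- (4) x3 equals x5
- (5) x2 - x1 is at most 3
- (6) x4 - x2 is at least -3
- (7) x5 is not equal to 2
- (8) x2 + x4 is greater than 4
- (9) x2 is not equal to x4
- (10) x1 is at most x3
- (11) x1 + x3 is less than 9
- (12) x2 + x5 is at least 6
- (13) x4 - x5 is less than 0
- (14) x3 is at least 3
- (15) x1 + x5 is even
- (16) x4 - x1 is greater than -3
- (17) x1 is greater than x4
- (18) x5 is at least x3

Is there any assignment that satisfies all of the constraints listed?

Satisfiable

The assignment x1 = 4, x2 = 4, x3 = 4, x4 = 3, x5 = 4 works:
  constraint 2 holds since x3 + x4 = 7.
  constraint 3 holds since x5 + x1 = 8.
The rest check out directly.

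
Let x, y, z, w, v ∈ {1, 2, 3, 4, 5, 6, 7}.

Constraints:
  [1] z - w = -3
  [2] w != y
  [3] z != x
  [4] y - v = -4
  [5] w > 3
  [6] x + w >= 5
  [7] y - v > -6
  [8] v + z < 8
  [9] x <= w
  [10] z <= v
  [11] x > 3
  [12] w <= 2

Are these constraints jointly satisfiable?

Unsatisfiable

From constraint 11: x ≥ 4. From constraints 9 and 12: x ≤ w and w ≤ 2, so x ≤ 2. But 2 < 4, so no value of x works.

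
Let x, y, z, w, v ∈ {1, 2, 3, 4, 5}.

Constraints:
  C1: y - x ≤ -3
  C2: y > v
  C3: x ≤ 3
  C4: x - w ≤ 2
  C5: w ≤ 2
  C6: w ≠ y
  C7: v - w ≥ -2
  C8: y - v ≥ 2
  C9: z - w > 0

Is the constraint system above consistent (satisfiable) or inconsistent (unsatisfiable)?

Constraints 1, 4, 7, and 8 give w − x ≥ -2, x − y ≥ 3, y − v ≥ 2, v − w ≥ -2.
Adding all 4 inequalities: the left sides telescope to 0, and the right sides sum to (-2) + 3 + 2 + (-2) = 1. So 0 ≥ 1, which is false.

Unsatisfiable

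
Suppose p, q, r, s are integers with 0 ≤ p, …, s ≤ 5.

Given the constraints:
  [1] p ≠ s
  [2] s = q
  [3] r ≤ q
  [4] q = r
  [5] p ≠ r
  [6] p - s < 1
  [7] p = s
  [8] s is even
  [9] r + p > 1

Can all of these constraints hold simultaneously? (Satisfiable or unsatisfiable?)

Unsatisfiable

From constraints 2, 4, and 7, p = s = q = r, so p = r. But constraint 5 says p ≠ r. Contradiction.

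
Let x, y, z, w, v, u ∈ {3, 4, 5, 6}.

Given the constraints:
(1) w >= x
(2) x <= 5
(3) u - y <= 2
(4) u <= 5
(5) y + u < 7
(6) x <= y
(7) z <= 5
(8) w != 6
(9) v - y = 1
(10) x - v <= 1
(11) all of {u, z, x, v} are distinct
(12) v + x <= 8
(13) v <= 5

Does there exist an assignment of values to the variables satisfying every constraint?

Unsatisfiable

Constraints 2, 4, 7, and 13 confine each of u, z, x, v to the 3 values {3, …, 5} (the domain already gives each ≥ 3).
Constraint 11 requires all 4 of them to be distinct, but only 3 values are available — impossible by the pigeonhole principle.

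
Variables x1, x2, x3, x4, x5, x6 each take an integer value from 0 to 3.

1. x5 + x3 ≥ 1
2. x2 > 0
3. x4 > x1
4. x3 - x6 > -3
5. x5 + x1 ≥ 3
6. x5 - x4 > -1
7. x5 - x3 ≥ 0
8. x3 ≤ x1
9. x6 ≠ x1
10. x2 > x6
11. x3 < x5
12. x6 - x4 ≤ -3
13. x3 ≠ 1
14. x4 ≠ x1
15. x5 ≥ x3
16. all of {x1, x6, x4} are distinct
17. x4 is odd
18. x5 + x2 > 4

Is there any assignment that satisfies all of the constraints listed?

Setting (x1, x2, x3, x4, x5, x6) = (2, 3, 0, 3, 3, 0) satisfies everything: constraint 1: x5 + x3 = 3; constraint 4: x3 - x6 = 0, and the others follow.

Satisfiable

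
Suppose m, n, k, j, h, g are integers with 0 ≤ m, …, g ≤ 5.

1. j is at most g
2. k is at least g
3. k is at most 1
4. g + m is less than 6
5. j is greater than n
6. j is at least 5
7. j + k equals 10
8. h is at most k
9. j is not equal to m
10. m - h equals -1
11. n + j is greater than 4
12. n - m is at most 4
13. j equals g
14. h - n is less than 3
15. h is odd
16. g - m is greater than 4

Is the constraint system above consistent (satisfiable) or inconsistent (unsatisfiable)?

From constraints 1 and 6: g ≥ j and j ≥ 5, so g ≥ 5. From constraints 2 and 3: g ≤ k and k ≤ 1, so g ≤ 1. But 1 < 5, so no value of g works.

Unsatisfiable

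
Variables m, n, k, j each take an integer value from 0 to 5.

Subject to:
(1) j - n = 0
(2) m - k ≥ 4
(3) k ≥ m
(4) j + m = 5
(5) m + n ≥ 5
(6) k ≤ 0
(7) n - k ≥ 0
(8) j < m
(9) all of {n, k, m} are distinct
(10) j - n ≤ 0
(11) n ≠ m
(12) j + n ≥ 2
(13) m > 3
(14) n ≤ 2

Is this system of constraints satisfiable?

Unsatisfiable

From constraint 13: m ≥ 4. From constraints 3 and 6: m ≤ k and k ≤ 0, so m ≤ 0. But 0 < 4, so no value of m works.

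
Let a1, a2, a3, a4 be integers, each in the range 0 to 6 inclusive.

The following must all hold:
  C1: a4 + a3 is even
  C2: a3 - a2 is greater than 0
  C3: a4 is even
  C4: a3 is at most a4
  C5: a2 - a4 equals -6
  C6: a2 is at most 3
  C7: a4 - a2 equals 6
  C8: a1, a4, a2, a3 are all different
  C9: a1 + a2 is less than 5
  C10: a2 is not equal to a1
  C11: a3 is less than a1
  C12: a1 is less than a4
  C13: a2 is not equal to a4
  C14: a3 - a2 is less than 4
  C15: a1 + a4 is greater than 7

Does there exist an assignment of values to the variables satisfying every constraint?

Take a1 = 3, a2 = 0, a3 = 2, a4 = 6. Then constraint 2: a3 - a2 = 2; constraint 5: a2 - a4 = -6, and every other listed constraint is also met.

Satisfiable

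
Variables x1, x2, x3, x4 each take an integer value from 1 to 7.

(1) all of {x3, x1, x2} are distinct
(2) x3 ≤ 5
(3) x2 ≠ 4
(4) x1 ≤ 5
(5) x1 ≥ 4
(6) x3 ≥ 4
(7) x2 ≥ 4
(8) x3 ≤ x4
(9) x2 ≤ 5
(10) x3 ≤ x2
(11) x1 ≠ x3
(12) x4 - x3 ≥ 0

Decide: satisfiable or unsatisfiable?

Constraints 2, 4, 5, 6, 7, and 9 confine each of x3, x1, x2 to the 2 values {4, 5}.
Constraint 1 requires all 3 of them to be distinct, but only 2 values are available — impossible by the pigeonhole principle.

Unsatisfiable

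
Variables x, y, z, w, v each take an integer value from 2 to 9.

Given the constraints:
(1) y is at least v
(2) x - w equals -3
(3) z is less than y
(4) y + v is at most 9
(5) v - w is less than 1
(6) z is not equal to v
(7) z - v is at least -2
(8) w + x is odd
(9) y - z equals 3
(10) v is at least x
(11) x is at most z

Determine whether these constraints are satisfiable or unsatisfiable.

Satisfiable

Take x = 2, y = 5, z = 2, w = 5, v = 4. Then constraint 2: x - w = -3; constraint 4: y + v = 9; constraint 5: v - w = -1, and every other listed constraint is also met.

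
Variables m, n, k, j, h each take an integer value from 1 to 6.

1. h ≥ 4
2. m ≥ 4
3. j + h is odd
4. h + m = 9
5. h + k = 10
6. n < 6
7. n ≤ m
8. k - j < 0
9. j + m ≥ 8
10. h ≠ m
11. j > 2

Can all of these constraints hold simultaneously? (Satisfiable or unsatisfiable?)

Setting (m, n, k, j, h) = (4, 3, 5, 6, 5) satisfies everything: constraint 4: h + m = 9; constraint 5: h + k = 10; constraint 8: k - j = -1, and the others follow.

Satisfiable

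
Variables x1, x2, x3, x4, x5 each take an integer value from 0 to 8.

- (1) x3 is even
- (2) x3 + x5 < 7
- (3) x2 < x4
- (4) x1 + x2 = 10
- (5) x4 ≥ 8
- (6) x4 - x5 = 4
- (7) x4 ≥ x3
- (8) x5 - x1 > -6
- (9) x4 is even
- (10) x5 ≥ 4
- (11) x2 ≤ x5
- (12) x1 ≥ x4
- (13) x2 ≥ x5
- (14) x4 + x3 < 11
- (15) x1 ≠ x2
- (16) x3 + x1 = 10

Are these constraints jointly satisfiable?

From constraints 5 and 12: x1 ≥ x4 ≥ 8. From constraints 10 and 13: x2 ≥ x5 ≥ 4. Hence x1 + x2 ≥ 12. But constraint 4 requires x1 + x2 = 10, and 10 < 12. Contradiction.

Unsatisfiable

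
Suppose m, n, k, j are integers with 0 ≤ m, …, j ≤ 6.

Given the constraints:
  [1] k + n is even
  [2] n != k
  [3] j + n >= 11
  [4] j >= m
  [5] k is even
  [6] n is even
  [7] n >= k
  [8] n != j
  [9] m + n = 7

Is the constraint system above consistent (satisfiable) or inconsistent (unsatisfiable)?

Satisfiable

One satisfying assignment is m = 1, n = 6, k = 0, j = 5.
For the less obvious constraints — constraint 1: k + n = 6 is even; constraint 3: j + n = 11; constraint 9: m + n = 7 — and the others hold by inspection.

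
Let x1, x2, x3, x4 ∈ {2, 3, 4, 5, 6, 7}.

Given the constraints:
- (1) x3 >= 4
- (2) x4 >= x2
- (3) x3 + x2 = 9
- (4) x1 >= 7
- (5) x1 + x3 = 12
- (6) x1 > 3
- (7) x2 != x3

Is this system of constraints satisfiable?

Setting (x1, x2, x3, x4) = (7, 4, 5, 4) satisfies everything: constraint 3: x3 + x2 = 9; constraint 5: x1 + x3 = 12, and the others follow.

Satisfiable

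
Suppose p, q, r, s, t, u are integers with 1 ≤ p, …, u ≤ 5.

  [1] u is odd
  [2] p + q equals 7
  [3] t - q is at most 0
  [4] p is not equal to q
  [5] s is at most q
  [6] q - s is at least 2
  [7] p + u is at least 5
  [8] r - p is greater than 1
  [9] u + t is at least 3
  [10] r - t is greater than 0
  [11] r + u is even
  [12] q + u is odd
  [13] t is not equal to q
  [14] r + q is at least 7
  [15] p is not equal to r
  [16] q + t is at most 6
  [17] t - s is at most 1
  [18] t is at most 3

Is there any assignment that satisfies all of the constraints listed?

Satisfiable

Take p = 3, q = 4, r = 5, s = 1, t = 2, u = 3. Then constraint 2: p + q = 7; constraint 3: t - q = -2; constraint 6: q - s = 3, and every other listed constraint is also met.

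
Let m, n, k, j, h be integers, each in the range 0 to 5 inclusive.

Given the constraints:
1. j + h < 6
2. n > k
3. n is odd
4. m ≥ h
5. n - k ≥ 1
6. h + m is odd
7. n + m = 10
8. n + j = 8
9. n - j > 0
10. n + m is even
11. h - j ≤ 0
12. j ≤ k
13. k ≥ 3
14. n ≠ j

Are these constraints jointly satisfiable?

One satisfying assignment is m = 5, n = 5, k = 3, j = 3, h = 2.
For the less obvious constraints — constraint 1: j + h = 5; constraint 5: n - k = 2; constraint 7: n + m = 10 — and the others hold by inspection.

Satisfiable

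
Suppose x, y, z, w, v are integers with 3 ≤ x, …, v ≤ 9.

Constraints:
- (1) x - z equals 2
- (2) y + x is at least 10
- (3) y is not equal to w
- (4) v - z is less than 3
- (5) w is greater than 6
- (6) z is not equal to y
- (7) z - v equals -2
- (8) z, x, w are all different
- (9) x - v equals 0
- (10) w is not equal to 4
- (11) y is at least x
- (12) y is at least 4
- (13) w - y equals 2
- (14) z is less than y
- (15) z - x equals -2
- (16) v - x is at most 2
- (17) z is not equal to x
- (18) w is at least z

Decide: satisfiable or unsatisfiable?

Take x = 5, y = 5, z = 3, w = 7, v = 5. Then constraint 1: x - z = 2; constraint 2: y + x = 10; constraint 4: v - z = 2, and every other listed constraint is also met.

Satisfiable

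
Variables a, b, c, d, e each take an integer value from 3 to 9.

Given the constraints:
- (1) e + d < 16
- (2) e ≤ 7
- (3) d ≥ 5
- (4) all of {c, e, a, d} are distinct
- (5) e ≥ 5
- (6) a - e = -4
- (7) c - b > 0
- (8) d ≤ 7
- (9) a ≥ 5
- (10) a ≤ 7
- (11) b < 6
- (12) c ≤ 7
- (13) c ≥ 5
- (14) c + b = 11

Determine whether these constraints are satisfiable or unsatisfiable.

Constraints 2, 3, 5, 8, 9, 10, 12, and 13 confine each of c, e, a, d to the 3 values {5, …, 7}.
Constraint 4 requires all 4 of them to be distinct, but only 3 values are available — impossible by the pigeonhole principle.

Unsatisfiable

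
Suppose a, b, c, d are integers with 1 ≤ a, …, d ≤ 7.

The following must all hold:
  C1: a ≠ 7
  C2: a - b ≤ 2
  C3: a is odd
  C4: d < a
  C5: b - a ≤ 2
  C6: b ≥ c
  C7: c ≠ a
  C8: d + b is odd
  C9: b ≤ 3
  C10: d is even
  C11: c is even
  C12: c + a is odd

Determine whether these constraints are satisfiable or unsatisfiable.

Satisfiable

Setting (a, b, c, d) = (3, 3, 2, 2) satisfies everything: constraint 2: a - b = 0; constraint 3: a = 3 is odd; constraint 5: b - a = 0, and the others follow.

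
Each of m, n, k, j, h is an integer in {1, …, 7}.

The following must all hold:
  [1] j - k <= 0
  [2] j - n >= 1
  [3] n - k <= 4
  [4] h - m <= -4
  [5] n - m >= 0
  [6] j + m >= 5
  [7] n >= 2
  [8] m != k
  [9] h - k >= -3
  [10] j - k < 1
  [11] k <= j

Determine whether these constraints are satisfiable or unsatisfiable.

Constraints 1, 2, 4, 5, and 9 give m − h ≥ 4, h − k ≥ -3, k − j ≥ 0, j − n ≥ 1, n − m ≥ 0.
Adding all 5 inequalities: the left sides telescope to 0, and the right sides sum to 4 + (-3) + 0 + 1 + 0 = 2. So 0 ≥ 2, which is false.

Unsatisfiable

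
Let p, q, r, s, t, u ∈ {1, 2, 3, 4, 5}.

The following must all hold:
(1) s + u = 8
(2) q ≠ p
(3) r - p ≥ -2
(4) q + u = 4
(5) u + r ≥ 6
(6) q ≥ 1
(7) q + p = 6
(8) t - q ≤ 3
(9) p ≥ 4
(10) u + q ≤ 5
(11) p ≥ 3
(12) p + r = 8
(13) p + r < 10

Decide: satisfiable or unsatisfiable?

Take p = 5, q = 1, r = 3, s = 5, t = 3, u = 3. Then constraint 1: s + u = 8; constraint 3: r - p = -2; constraint 4: q + u = 4, and every other listed constraint is also met.

Satisfiable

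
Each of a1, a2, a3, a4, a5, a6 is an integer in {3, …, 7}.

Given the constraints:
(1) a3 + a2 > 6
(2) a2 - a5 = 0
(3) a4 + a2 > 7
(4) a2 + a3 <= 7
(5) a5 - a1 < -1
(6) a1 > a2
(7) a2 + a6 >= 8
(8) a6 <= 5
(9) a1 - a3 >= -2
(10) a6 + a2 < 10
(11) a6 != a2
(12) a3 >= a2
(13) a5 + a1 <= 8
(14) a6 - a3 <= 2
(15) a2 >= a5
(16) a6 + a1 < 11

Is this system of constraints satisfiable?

One satisfying assignment is a1 = 5, a2 = 3, a3 = 4, a4 = 5, a5 = 3, a6 = 5.
For the less obvious constraints — constraint 1: a3 + a2 = 7; constraint 2: a2 - a5 = 0 — and the others hold by inspection.

Satisfiable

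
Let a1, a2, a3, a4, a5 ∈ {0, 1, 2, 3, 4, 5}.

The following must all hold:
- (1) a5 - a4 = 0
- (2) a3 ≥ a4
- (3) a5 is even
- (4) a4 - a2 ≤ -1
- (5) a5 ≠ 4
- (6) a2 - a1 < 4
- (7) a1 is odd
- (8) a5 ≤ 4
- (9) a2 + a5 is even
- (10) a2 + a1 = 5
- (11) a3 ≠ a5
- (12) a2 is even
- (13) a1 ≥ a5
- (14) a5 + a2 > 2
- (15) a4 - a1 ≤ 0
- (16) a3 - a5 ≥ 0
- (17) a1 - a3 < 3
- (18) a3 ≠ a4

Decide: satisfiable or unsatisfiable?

Try a1 = 1, a2 = 4, a3 = 1, a4 = 0, a5 = 0.
Check constraint 1: a5 - a4 = 0; constraint 4: a4 - a2 = -4; constraint 6: a2 - a1 = 3. The remaining constraints are straightforward to verify.

Satisfiable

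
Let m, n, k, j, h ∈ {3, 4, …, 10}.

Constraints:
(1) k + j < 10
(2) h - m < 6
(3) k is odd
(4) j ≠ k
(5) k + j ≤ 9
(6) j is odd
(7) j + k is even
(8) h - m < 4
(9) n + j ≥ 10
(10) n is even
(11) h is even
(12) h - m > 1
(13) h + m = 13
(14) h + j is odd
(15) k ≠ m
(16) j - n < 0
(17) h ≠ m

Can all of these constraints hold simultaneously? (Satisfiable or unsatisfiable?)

The assignment m = 5, n = 6, k = 3, j = 5, h = 8 works:
  constraint 1 holds since k + j = 8.
  constraint 2 holds since h - m = 3.
The rest check out directly.

Satisfiable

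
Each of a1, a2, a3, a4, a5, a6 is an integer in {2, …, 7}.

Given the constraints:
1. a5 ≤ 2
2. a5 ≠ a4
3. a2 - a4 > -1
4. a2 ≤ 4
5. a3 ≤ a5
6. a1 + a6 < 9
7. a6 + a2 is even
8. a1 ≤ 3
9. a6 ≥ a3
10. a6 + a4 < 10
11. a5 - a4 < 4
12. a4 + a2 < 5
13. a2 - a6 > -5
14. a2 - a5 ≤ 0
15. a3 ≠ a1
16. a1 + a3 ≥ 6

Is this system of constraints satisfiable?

From constraint 8: a1 ≤ 3. From constraints 1 and 5: a3 ≤ a5 ≤ 2. Hence a1 + a3 ≤ 5. But constraint 16 requires a1 + a3 ≥ 6, and 6 > 5. Contradiction.

Unsatisfiable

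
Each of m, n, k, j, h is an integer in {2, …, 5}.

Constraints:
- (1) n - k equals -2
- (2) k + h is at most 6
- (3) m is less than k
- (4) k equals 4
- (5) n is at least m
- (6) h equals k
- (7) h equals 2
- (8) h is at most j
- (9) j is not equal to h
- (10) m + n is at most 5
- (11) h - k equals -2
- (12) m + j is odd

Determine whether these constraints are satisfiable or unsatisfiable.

Constraint 7 fixes h = 2 and constraint 4 fixes k = 4, but constraint 6 requires h = k. Since 2 ≠ 4, contradiction.

Unsatisfiable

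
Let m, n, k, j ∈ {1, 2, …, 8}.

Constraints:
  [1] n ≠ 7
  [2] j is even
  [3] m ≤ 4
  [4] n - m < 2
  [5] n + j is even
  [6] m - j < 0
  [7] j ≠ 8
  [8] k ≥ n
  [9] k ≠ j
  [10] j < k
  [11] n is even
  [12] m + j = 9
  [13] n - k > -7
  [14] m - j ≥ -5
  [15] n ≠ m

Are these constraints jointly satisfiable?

Satisfiable

Try m = 3, n = 4, k = 8, j = 6.
Check constraint 4: n - m = 1; constraint 6: m - j = -3. The remaining constraints are straightforward to verify.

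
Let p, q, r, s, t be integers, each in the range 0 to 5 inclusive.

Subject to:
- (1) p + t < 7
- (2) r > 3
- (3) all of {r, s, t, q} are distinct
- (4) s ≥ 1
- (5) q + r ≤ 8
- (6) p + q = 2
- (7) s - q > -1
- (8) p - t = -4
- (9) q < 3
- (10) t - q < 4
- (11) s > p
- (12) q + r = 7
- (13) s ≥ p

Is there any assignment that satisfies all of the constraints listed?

The assignment p = 0, q = 2, r = 5, s = 3, t = 4 works:
  constraint 1 holds since p + t = 4.
  constraint 5 holds since q + r = 7.
The rest check out directly.

Satisfiable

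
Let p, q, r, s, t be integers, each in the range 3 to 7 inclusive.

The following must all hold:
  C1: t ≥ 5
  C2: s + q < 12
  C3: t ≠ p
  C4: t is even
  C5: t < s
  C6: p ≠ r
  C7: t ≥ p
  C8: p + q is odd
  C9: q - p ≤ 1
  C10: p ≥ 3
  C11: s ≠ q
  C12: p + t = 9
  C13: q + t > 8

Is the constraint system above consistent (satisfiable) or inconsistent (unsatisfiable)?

Satisfiable

The assignment p = 3, q = 4, r = 7, s = 7, t = 6 works:
  constraint 2 holds since s + q = 11.
  constraint 9 holds since q - p = 1.
The rest check out directly.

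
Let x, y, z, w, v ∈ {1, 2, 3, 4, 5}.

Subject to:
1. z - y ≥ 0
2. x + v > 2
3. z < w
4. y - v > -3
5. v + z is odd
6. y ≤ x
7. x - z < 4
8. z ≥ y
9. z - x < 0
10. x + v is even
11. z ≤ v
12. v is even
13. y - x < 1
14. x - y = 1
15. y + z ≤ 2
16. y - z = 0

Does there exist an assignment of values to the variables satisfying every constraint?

Take x = 2, y = 1, z = 1, w = 2, v = 2. Then constraint 1: z - y = 0; constraint 2: x + v = 4, and every other listed constraint is also met.

Satisfiable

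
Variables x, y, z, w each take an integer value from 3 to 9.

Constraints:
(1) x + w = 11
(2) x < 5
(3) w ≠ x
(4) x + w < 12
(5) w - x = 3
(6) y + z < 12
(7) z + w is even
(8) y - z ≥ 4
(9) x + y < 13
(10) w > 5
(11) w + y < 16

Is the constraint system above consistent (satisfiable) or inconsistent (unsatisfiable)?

Satisfiable

Take x = 4, y = 7, z = 3, w = 7. Then constraint 1: x + w = 11; constraint 4: x + w = 11; constraint 5: w - x = 3, and every other listed constraint is also met.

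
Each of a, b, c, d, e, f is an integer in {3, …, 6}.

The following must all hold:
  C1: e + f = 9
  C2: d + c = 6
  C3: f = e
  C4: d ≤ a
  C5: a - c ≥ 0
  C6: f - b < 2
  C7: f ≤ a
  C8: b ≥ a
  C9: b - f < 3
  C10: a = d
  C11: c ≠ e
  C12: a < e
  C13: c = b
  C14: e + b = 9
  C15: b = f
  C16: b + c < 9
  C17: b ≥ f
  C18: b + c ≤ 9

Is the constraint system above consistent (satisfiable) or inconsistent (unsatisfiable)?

From constraints 3, 13, and 15, c = b = f = e, so c = e. But constraint 11 says c ≠ e. Contradiction.

Unsatisfiable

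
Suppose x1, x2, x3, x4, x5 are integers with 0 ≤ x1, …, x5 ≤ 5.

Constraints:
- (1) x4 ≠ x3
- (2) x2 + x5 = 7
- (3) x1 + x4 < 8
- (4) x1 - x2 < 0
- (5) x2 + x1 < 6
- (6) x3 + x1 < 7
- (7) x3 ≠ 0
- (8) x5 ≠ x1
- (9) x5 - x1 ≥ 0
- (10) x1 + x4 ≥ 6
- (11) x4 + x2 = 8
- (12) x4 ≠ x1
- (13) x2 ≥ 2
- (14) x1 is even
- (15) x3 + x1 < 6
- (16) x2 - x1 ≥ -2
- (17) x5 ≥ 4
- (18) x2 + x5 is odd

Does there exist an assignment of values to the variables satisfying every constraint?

Satisfiable

Take x1 = 2, x2 = 3, x3 = 3, x4 = 5, x5 = 4. Then constraint 2: x2 + x5 = 7; constraint 3: x1 + x4 = 7, and every other listed constraint is also met.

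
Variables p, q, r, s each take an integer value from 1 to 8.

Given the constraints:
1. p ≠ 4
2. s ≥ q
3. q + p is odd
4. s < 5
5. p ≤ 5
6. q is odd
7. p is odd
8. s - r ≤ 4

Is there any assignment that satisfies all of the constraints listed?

Unsatisfiable

Constraint 6 makes q odd and constraint 7 makes p odd, so q + p must be even. Constraint 3 says q + p is odd — contradiction.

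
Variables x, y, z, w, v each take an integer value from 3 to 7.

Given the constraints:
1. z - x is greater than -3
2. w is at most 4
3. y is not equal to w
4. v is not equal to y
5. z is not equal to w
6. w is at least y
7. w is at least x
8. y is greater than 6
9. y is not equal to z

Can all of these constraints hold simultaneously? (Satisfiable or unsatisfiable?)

From constraint 8: y ≥ 7. From constraints 2 and 6: y ≤ w and w ≤ 4, so y ≤ 4. But 4 < 7, so no value of y works.

Unsatisfiable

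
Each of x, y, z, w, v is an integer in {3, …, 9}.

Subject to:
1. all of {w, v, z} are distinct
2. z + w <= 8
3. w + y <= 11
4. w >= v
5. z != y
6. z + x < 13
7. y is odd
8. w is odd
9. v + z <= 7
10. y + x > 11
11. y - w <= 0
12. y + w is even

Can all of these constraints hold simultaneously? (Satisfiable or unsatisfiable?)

Satisfiable

Setting (x, y, z, w, v) = (8, 5, 3, 5, 4) satisfies everything: constraint 2: z + w = 8; constraint 3: w + y = 10; constraint 6: z + x = 11, and the others follow.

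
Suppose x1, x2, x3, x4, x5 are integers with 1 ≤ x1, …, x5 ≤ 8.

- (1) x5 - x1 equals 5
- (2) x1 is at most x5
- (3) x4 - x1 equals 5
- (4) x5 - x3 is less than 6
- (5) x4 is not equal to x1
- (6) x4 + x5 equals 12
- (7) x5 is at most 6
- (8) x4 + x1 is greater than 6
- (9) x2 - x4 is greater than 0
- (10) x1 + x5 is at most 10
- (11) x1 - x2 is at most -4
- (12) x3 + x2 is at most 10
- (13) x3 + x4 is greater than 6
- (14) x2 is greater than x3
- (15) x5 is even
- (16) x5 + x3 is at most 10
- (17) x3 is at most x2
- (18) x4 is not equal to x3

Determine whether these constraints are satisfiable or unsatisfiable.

Try x1 = 1, x2 = 8, x3 = 1, x4 = 6, x5 = 6.
Check constraint 1: x5 - x1 = 5; constraint 3: x4 - x1 = 5; constraint 4: x5 - x3 = 5. The remaining constraints are straightforward to verify.

Satisfiable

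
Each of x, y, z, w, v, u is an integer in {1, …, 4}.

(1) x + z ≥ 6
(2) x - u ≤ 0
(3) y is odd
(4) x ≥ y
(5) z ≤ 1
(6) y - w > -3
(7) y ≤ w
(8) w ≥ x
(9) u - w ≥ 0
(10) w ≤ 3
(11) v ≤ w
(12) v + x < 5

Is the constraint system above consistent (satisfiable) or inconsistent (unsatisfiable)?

From constraints 8 and 10: x ≤ w ≤ 3. From constraint 5: z ≤ 1. Hence x + z ≤ 4. But constraint 1 requires x + z ≥ 6, and 6 > 4. Contradiction.

Unsatisfiable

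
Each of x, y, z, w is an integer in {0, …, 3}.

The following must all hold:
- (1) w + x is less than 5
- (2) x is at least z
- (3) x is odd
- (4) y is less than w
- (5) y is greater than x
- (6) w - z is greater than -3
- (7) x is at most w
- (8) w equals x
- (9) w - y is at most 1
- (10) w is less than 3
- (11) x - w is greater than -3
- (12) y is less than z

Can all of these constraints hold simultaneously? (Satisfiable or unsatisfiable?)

Constraints 2, 5, and 12 give y < z, z ≤ x, x < y. Chaining: y < z ≤ x < y, which forces y < y — impossible.

Unsatisfiable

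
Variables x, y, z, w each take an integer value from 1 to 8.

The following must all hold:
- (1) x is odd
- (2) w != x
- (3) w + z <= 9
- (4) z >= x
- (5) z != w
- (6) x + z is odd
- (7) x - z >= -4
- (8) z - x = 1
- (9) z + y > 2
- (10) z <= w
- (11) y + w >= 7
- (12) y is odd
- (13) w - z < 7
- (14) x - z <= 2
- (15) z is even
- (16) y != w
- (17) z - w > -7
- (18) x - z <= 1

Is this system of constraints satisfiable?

Setting (x, y, z, w) = (1, 3, 2, 6) satisfies everything: constraint 3: w + z = 8; constraint 7: x - z = -1; constraint 8: z - x = 1, and the others follow.

Satisfiable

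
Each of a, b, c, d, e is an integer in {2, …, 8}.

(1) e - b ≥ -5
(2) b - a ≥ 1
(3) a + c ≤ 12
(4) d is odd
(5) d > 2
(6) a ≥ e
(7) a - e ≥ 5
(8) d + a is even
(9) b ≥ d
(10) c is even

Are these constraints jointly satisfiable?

Unsatisfiable

Constraints 1, 2, and 7 give e − b ≥ -5, b − a ≥ 1, a − e ≥ 5.
Adding all 3 inequalities: the left sides telescope to 0, and the right sides sum to (-5) + 1 + 5 = 1. So 0 ≥ 1, which is false.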